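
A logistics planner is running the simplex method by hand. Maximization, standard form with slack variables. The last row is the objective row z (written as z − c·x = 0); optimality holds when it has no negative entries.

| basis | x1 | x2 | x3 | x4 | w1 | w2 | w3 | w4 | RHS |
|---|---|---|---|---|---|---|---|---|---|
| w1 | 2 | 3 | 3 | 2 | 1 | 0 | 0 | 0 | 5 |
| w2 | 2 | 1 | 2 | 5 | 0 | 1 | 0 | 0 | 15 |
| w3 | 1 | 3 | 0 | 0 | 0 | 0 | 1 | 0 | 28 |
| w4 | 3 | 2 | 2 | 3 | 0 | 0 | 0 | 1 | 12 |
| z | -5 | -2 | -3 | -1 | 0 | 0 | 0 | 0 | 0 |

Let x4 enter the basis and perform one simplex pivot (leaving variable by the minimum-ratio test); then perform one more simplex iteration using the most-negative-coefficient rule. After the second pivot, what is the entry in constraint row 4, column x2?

-5/2

Ratio test on column x4 — row 1: 5/2 = 5/2; row 2: 15/5 = 3; row 3: entry 0 ≤ 0; row 4: 12/3 = 4. Minimum is 5/2 at row 1 (w1 leaves); pivot element 2.
Divide row 1 by 2; eliminate column x4 from the other rows.
Second iteration: most negative z-row entry is -4 in column x1, so x1 enters.
Ratio test on column x1 — row 1: (5/2)/1 = 5/2; row 2: entry -3 ≤ 0; row 3: 28/1 = 28; row 4: entry 0 ≤ 0. Minimum is 5/2 at row 1 (x4 leaves); pivot element 1.
Divide row 1 by 1; eliminate column x1 from the other rows.
After both pivots, the entry at constraint row 4, column x2 is -5/2.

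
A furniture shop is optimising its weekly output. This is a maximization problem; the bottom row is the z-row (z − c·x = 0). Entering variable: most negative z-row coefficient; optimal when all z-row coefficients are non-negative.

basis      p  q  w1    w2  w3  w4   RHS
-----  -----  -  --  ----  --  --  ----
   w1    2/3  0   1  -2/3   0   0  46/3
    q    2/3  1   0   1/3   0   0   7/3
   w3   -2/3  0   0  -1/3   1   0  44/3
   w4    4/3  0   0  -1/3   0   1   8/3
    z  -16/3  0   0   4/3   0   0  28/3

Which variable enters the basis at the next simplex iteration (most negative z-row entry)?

p

Negative z-row entries: p: -16/3.
The most negative is -16/3 in column p, so p enters.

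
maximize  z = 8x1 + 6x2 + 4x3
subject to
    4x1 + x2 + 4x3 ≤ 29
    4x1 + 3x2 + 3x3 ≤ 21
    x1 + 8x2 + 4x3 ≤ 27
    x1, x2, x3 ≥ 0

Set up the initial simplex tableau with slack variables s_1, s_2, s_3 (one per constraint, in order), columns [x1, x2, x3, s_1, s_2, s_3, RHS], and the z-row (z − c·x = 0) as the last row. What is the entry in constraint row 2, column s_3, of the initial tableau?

Slack s_3 belongs to constraint 3; its column is the unit vector e_3, so the entry in row 2 is 0.

0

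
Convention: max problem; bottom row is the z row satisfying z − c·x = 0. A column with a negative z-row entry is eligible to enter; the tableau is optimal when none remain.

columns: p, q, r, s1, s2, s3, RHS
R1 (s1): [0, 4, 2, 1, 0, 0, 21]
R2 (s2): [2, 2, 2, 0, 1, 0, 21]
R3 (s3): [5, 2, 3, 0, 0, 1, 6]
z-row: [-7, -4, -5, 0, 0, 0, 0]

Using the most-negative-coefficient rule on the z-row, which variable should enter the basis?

p

Negative z-row entries: p: -7, q: -4, r: -5.
The most negative is -7 in column p, so p enters.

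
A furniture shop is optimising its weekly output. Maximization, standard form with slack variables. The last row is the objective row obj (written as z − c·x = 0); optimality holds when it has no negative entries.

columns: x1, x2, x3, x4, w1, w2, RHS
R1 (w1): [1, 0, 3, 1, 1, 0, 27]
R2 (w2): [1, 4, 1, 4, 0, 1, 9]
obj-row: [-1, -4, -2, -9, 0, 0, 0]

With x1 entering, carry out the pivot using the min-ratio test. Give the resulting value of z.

Ratio test on column x1 — row 1: 27/1 = 27; row 2: 9/1 = 9. Minimum is 9 at row 2 (w2 leaves); pivot element 1.
Pivot on row 2; the obj-row RHS becomes 0 − (-1)·9 = 9.

9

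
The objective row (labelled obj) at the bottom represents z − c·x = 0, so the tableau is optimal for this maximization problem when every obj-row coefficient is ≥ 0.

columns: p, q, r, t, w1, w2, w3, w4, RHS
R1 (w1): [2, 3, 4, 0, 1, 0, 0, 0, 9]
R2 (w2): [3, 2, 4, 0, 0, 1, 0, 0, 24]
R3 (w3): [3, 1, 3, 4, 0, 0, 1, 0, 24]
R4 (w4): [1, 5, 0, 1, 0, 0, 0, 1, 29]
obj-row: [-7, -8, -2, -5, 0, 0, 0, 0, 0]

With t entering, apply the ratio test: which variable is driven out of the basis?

Column t entries and ratios — w1: 0 ≤ 0, skip; w2: 0 ≤ 0, skip; w3: 24/4 = 6; w4: 29/1 = 29.
Smallest ratio is 6 in the row of w3, so w3 leaves.

w3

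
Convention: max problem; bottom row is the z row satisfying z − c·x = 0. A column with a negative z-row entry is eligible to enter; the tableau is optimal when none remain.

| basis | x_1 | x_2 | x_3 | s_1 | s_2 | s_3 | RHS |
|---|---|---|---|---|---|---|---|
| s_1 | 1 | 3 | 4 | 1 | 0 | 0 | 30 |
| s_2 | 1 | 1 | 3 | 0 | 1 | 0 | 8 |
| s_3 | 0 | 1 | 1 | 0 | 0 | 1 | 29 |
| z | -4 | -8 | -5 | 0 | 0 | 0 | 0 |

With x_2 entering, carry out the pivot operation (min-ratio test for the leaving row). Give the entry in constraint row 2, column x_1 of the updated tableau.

1

Ratio test on column x_2 — row 1: 30/3 = 10; row 2: 8/1 = 8; row 3: 29/1 = 29. Minimum is 8 at row 2 (s_2 leaves); pivot element 1.
Divide row 2 by 1; eliminate column x_2 from the other rows.
In the new row 2, the x_1 entry is the old entry divided by the pivot: 1/1 = 1.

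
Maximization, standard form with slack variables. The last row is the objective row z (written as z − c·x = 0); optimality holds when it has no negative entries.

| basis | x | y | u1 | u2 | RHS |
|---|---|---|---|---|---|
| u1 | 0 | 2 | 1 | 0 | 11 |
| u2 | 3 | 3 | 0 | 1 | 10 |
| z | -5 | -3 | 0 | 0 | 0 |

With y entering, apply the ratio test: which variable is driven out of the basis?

Column y entries and ratios — u1: 11/2 = 11/2; u2: 10/3 = 10/3.
Smallest ratio is 10/3 in the row of u2, so u2 leaves.

u2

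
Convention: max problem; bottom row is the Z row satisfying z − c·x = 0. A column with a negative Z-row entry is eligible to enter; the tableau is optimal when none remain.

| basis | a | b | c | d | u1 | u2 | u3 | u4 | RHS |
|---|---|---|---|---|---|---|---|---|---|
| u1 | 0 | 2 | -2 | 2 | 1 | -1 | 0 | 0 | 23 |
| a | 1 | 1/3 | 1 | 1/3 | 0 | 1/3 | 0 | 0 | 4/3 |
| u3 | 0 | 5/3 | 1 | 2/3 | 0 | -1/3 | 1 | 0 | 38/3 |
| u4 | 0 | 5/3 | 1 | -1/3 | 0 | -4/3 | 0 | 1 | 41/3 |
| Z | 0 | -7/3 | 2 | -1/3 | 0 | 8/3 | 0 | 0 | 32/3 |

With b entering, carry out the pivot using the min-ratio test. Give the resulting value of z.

20

Ratio test on column b — row 1: 23/2 = 23/2; row 2: (4/3)/(1/3) = 4; row 3: (38/3)/(5/3) = 38/5; row 4: (41/3)/(5/3) = 41/5. Minimum is 4 at row 2 (a leaves); pivot element 1/3.
Pivot on row 2; the Z-row RHS becomes 32/3 − (-7/3)·4 = 20.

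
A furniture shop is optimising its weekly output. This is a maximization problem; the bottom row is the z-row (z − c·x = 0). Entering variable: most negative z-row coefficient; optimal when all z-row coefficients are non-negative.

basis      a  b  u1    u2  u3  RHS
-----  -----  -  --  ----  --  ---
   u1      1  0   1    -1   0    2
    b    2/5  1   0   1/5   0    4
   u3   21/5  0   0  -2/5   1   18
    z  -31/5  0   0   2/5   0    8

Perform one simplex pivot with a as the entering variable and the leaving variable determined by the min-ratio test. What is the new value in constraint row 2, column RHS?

Ratio test on column a — row 1: 2/1 = 2; row 2: 4/(2/5) = 10; row 3: 18/(21/5) = 30/7. Minimum is 2 at row 1 (u1 leaves); pivot element 1.
Divide row 1 by 1; eliminate column a from the other rows.
Row 2 update in column RHS: 4 − (2/5)·2 = 16/5.

16/5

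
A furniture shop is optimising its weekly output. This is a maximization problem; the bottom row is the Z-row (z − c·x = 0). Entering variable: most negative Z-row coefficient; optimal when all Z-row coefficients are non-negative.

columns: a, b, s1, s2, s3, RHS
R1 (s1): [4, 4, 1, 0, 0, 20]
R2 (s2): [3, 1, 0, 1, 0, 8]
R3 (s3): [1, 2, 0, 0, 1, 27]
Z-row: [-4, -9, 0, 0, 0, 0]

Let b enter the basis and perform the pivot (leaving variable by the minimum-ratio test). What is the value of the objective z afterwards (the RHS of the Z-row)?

45

Ratio test on column b — row 1: 20/4 = 5; row 2: 8/1 = 8; row 3: 27/2 = 27/2. Minimum is 5 at row 1 (s1 leaves); pivot element 4.
Pivot on row 1; the Z-row RHS becomes 0 − (-9)·5 = 45.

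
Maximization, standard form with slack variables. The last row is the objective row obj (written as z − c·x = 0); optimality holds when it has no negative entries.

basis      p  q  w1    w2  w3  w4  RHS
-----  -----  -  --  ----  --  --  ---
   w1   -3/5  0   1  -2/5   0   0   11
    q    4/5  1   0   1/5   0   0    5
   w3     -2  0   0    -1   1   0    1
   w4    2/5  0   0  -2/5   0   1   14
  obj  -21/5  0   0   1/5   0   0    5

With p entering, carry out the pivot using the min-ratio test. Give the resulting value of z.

Ratio test on column p — row 1: entry -3/5 ≤ 0; row 2: 5/(4/5) = 25/4; row 3: entry -2 ≤ 0; row 4: 14/(2/5) = 35. Minimum is 25/4 at row 2 (q leaves); pivot element 4/5.
Pivot on row 2; the obj-row RHS becomes 5 − (-21/5)·(25/4) = 125/4.

125/4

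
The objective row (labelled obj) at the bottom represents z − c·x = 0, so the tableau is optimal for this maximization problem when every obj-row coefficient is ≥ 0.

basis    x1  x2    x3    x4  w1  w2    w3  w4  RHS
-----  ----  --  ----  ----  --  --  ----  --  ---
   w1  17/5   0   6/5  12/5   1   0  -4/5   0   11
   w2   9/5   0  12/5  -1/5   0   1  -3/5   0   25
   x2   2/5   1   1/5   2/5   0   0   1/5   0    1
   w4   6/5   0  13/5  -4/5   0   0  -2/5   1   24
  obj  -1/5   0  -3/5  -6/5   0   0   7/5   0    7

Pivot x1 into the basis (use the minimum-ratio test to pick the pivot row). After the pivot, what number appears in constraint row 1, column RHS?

5/2

Ratio test on column x1 — row 1: 11/(17/5) = 55/17; row 2: 25/(9/5) = 125/9; row 3: 1/(2/5) = 5/2; row 4: 24/(6/5) = 20. Minimum is 5/2 at row 3 (x2 leaves); pivot element 2/5.
Divide row 3 by 2/5; eliminate column x1 from the other rows.
Row 1 update in column RHS: 11 − (17/5)·(5/2) = 5/2.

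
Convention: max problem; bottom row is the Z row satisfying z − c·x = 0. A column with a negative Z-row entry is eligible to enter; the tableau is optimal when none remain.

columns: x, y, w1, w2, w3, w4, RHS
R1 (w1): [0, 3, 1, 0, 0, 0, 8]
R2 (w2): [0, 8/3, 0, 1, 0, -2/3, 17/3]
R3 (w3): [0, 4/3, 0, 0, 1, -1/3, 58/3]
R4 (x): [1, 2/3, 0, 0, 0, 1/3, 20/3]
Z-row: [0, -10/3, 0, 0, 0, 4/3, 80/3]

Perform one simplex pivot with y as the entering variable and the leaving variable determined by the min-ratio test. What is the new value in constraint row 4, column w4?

Ratio test on column y — row 1: 8/3 = 8/3; row 2: (17/3)/(8/3) = 17/8; row 3: (58/3)/(4/3) = 29/2; row 4: (20/3)/(2/3) = 10. Minimum is 17/8 at row 2 (w2 leaves); pivot element 8/3.
Divide row 2 by 8/3; eliminate column y from the other rows.
Row 4 update in column w4: 1/3 − (2/3)·(-1/4) = 1/2.

1/2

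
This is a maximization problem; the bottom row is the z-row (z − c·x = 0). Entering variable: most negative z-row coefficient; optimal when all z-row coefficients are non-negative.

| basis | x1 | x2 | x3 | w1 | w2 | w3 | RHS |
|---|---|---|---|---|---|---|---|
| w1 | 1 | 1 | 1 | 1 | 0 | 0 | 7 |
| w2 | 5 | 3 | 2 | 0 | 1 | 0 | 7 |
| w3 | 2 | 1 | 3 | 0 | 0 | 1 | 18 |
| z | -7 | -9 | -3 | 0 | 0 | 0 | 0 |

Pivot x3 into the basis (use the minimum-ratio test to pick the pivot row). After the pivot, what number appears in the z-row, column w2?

3/2

Ratio test on column x3 — row 1: 7/1 = 7; row 2: 7/2 = 7/2; row 3: 18/3 = 6. Minimum is 7/2 at row 2 (w2 leaves); pivot element 2.
Divide row 2 by 2; eliminate column x3 from the other rows.
z-row update in column w2: 0 − (-3)·(1/2) = 3/2.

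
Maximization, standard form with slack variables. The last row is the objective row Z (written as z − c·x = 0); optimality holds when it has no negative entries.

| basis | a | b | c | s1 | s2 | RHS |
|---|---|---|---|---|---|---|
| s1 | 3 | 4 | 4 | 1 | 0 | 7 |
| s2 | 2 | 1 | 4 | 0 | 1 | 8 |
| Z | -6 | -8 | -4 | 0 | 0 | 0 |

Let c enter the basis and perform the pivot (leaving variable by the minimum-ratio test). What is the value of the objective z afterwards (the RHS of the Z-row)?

Ratio test on column c — row 1: 7/4 = 7/4; row 2: 8/4 = 2. Minimum is 7/4 at row 1 (s1 leaves); pivot element 4.
Pivot on row 1; the Z-row RHS becomes 0 − (-4)·(7/4) = 7.

7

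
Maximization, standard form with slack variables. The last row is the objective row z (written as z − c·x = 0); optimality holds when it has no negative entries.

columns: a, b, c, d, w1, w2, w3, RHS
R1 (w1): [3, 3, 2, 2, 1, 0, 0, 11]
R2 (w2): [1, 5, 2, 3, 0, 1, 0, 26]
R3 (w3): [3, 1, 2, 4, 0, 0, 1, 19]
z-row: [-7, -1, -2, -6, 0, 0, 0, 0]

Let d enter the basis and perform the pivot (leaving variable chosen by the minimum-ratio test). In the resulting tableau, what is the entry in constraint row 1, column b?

5/2

Ratio test on column d — row 1: 11/2 = 11/2; row 2: 26/3 = 26/3; row 3: 19/4 = 19/4. Minimum is 19/4 at row 3 (w3 leaves); pivot element 4.
Divide row 3 by 4; eliminate column d from the other rows.
Row 1 update in column b: 3 − 2·(1/4) = 5/2.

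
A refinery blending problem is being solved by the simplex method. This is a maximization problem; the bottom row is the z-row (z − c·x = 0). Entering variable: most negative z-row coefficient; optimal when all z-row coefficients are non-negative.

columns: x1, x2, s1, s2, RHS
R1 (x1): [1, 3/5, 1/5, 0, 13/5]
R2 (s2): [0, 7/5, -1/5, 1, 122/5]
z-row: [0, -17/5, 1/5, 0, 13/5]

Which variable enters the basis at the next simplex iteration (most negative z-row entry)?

x2

Negative z-row entries: x2: -17/5.
The most negative is -17/5 in column x2, so x2 enters.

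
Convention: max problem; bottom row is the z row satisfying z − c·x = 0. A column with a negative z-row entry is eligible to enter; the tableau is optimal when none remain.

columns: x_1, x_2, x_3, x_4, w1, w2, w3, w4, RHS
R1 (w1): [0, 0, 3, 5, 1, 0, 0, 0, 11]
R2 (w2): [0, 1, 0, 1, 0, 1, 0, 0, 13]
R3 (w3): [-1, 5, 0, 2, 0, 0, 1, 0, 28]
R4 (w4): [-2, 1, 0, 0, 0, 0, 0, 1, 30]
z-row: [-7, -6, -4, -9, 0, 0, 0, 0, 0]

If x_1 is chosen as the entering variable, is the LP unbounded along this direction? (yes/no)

yes

Every constraint-row entry in column x_1 is ≤ 0, so increasing x_1 is unbounded.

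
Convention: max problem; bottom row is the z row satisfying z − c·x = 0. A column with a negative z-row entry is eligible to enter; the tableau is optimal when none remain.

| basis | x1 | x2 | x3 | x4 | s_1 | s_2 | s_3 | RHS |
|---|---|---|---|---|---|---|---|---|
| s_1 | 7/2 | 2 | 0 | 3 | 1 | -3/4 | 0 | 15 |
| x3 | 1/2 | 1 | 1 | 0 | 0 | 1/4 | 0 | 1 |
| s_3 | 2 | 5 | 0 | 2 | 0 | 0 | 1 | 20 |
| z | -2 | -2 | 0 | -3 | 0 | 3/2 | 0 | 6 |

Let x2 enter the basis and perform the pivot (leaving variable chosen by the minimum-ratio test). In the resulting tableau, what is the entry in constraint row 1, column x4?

Ratio test on column x2 — row 1: 15/2 = 15/2; row 2: 1/1 = 1; row 3: 20/5 = 4. Minimum is 1 at row 2 (x3 leaves); pivot element 1.
Divide row 2 by 1; eliminate column x2 from the other rows.
Row 1 update in column x4: 3 − 2·0 = 3.

3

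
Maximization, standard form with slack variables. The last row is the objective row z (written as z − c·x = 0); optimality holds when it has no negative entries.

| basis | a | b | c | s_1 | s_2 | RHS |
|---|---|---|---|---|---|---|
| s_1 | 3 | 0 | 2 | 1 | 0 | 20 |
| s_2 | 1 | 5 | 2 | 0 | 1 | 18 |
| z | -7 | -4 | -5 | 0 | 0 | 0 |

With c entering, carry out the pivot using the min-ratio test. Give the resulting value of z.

Ratio test on column c — row 1: 20/2 = 10; row 2: 18/2 = 9. Minimum is 9 at row 2 (s_2 leaves); pivot element 2.
Pivot on row 2; the z-row RHS becomes 0 − (-5)·9 = 45.

45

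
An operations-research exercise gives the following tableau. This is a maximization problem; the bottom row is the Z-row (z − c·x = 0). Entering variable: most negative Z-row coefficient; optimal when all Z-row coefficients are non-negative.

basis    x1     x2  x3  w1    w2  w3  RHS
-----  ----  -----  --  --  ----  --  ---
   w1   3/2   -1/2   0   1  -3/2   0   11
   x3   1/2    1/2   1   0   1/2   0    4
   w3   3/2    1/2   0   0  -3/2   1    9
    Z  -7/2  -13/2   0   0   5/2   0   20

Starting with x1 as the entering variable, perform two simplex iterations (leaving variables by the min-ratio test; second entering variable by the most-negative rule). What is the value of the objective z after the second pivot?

Ratio test on column x1 — row 1: 11/(3/2) = 22/3; row 2: 4/(1/2) = 8; row 3: 9/(3/2) = 6. Minimum is 6 at row 3 (w3 leaves); pivot element 3/2.
Pivot on row 3; the Z-row RHS becomes 20 − (-7/2)·6 = 41.
Next entering variable (most negative Z-row entry -16/3): x2.
Ratio test on column x2 — row 1: entry -1 ≤ 0; row 2: 1/(1/3) = 3; row 3: 6/(1/3) = 18. Minimum is 3 at row 2 (x3 leaves); pivot element 1/3.
After the second pivot the Z-row RHS is 41 − (-16/3)·3 = 57.

57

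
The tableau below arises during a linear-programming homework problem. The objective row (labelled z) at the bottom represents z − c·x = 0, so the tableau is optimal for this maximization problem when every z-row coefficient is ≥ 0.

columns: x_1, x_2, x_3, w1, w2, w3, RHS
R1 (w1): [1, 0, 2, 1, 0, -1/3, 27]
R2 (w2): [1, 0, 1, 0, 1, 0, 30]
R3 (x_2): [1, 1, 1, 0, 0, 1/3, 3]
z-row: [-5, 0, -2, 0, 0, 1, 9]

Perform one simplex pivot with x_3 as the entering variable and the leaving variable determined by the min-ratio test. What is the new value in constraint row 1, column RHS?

21

Ratio test on column x_3 — row 1: 27/2 = 27/2; row 2: 30/1 = 30; row 3: 3/1 = 3. Minimum is 3 at row 3 (x_2 leaves); pivot element 1.
Divide row 3 by 1; eliminate column x_3 from the other rows.
Row 1 update in column RHS: 27 − 2·3 = 21.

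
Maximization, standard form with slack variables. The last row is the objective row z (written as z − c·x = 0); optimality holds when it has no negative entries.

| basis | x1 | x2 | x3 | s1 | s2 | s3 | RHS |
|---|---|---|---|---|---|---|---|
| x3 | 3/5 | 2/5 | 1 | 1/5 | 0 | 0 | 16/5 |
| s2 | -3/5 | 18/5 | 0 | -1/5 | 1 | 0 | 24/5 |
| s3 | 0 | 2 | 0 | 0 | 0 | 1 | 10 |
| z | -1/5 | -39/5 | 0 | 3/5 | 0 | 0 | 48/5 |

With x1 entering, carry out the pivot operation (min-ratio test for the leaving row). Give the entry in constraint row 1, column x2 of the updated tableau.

Ratio test on column x1 — row 1: (16/5)/(3/5) = 16/3; row 2: entry -3/5 ≤ 0; row 3: entry 0 ≤ 0. Minimum is 16/3 at row 1 (x3 leaves); pivot element 3/5.
Divide row 1 by 3/5; eliminate column x1 from the other rows.
In the new row 1, the x2 entry is the old entry divided by the pivot: (2/5)/(3/5) = 2/3.

2/3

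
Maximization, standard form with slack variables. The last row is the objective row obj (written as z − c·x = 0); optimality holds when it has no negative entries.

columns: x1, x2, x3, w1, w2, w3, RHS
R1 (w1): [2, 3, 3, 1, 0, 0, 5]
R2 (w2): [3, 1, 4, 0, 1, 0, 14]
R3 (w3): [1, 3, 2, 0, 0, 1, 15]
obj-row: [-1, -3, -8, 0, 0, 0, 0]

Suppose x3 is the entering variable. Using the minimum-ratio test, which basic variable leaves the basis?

w1

Column x3 entries and ratios — w1: 5/3 = 5/3; w2: 14/4 = 7/2; w3: 15/2 = 15/2.
Smallest ratio is 5/3 in the row of w1, so w1 leaves.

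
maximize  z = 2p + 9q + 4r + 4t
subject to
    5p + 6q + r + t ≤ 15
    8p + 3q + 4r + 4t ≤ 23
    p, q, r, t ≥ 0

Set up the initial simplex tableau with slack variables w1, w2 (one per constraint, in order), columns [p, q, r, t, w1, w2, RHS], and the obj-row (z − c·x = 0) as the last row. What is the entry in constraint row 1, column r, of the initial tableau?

1

Constraint 1 has coefficient 1 on r.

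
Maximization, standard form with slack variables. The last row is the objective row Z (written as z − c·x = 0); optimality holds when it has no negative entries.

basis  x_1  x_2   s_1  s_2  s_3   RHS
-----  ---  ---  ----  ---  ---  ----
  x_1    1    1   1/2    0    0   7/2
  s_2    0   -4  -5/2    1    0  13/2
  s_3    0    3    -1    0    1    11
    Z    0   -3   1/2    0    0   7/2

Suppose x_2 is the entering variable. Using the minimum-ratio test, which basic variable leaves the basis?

Column x_2 entries and ratios — x_1: (7/2)/1 = 7/2; s_2: -4 ≤ 0, skip; s_3: 11/3 = 11/3.
Smallest ratio is 7/2 in the row of x_1, so x_1 leaves.

x_1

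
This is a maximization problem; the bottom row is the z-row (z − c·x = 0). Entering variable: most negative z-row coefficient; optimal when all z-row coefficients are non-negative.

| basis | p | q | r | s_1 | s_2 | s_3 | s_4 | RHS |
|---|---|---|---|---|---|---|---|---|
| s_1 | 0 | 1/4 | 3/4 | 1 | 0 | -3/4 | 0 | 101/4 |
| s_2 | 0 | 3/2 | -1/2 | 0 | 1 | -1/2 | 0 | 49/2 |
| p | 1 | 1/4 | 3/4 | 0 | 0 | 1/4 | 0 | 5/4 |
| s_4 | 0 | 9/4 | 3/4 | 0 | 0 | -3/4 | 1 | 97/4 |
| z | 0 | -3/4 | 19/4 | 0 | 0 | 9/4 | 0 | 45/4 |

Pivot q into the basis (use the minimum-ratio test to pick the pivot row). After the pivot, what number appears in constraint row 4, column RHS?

13

Ratio test on column q — row 1: (101/4)/(1/4) = 101; row 2: (49/2)/(3/2) = 49/3; row 3: (5/4)/(1/4) = 5; row 4: (97/4)/(9/4) = 97/9. Minimum is 5 at row 3 (p leaves); pivot element 1/4.
Divide row 3 by 1/4; eliminate column q from the other rows.
Row 4 update in column RHS: 97/4 − (9/4)·5 = 13.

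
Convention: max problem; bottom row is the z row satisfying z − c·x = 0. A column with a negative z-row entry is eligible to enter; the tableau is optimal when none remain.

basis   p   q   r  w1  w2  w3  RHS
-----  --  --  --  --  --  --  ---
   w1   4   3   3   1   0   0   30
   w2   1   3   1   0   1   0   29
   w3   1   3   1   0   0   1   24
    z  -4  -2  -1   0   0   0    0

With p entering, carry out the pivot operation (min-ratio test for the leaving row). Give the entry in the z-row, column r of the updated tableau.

Ratio test on column p — row 1: 30/4 = 15/2; row 2: 29/1 = 29; row 3: 24/1 = 24. Minimum is 15/2 at row 1 (w1 leaves); pivot element 4.
Divide row 1 by 4; eliminate column p from the other rows.
z-row update in column r: -1 − (-4)·(3/4) = 2.

2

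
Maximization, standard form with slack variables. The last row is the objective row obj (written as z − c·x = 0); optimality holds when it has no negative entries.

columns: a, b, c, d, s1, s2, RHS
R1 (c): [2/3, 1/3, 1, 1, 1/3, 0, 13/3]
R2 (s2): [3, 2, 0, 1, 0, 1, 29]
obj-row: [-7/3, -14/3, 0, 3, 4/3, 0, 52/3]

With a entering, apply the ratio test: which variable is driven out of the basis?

c

Column a entries and ratios — c: (13/3)/(2/3) = 13/2; s2: 29/3 = 29/3.
Smallest ratio is 13/2 in the row of c, so c leaves.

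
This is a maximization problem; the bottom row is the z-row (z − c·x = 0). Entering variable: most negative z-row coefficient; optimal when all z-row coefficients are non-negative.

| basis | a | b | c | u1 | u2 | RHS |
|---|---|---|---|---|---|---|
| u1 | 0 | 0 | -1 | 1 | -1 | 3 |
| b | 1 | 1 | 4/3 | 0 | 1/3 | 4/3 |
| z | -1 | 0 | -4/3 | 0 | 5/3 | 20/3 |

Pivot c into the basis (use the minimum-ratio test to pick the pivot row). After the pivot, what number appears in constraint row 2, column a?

3/4

Ratio test on column c — row 1: entry -1 ≤ 0; row 2: (4/3)/(4/3) = 1. Minimum is 1 at row 2 (b leaves); pivot element 4/3.
Divide row 2 by 4/3; eliminate column c from the other rows.
In the new row 2, the a entry is the old entry divided by the pivot: 1/(4/3) = 3/4.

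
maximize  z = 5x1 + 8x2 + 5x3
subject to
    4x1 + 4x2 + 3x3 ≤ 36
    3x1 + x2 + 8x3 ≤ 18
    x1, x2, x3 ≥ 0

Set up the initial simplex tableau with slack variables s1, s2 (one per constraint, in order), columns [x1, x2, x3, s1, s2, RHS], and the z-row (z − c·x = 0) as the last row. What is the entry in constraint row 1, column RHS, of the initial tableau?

The RHS of constraint 1 is b_1 = 36.

36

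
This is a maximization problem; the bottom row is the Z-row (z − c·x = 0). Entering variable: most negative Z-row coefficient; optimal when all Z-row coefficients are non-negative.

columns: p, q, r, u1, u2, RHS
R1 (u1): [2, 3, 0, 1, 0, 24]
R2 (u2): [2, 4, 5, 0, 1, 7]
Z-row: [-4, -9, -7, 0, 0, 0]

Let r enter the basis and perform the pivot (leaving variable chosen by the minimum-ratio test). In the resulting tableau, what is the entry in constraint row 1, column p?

Ratio test on column r — row 1: entry 0 ≤ 0; row 2: 7/5 = 7/5. Minimum is 7/5 at row 2 (u2 leaves); pivot element 5.
Divide row 2 by 5; eliminate column r from the other rows.
Row 1 update in column p: 2 − 0·(2/5) = 2.

2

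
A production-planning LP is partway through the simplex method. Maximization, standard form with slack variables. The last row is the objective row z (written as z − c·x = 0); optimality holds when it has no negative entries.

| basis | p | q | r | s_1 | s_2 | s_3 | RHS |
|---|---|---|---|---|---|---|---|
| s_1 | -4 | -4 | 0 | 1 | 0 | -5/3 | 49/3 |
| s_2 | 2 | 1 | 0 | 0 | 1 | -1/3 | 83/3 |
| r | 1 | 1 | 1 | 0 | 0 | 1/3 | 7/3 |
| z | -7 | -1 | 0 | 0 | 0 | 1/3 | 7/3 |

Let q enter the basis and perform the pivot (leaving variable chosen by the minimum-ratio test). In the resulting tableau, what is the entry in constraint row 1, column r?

Ratio test on column q — row 1: entry -4 ≤ 0; row 2: (83/3)/1 = 83/3; row 3: (7/3)/1 = 7/3. Minimum is 7/3 at row 3 (r leaves); pivot element 1.
Divide row 3 by 1; eliminate column q from the other rows.
Row 1 update in column r: 0 − (-4)·1 = 4.

4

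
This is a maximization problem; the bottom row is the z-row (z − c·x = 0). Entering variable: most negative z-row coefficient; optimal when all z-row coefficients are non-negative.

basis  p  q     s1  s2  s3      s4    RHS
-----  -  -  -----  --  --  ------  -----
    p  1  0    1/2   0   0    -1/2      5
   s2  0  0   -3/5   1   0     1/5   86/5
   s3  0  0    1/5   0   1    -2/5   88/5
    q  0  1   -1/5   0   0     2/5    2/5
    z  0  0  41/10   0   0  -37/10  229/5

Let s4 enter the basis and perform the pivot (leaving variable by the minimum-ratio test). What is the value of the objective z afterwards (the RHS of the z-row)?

Ratio test on column s4 — row 1: entry -1/2 ≤ 0; row 2: (86/5)/(1/5) = 86; row 3: entry -2/5 ≤ 0; row 4: (2/5)/(2/5) = 1. Minimum is 1 at row 4 (q leaves); pivot element 2/5.
Pivot on row 4; the z-row RHS becomes 229/5 − (-37/10)·1 = 99/2.

99/2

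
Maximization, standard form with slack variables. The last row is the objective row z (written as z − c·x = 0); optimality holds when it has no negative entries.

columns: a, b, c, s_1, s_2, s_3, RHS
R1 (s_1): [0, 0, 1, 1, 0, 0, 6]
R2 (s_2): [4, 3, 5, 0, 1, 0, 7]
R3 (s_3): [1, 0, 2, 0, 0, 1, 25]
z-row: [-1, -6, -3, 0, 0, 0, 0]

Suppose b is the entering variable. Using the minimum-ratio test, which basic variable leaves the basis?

Column b entries and ratios — s_1: 0 ≤ 0, skip; s_2: 7/3 = 7/3; s_3: 0 ≤ 0, skip.
Smallest ratio is 7/3 in the row of s_2, so s_2 leaves.

s_2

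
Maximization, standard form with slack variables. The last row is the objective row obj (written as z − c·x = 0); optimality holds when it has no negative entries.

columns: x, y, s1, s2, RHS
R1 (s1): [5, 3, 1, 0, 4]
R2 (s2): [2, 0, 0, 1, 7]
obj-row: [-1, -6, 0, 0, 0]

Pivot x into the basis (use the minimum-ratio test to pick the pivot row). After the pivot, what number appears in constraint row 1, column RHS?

Ratio test on column x — row 1: 4/5 = 4/5; row 2: 7/2 = 7/2. Minimum is 4/5 at row 1 (s1 leaves); pivot element 5.
Divide row 1 by 5; eliminate column x from the other rows.
In the new row 1, the RHS entry is the old entry divided by the pivot: 4/5 = 4/5.

4/5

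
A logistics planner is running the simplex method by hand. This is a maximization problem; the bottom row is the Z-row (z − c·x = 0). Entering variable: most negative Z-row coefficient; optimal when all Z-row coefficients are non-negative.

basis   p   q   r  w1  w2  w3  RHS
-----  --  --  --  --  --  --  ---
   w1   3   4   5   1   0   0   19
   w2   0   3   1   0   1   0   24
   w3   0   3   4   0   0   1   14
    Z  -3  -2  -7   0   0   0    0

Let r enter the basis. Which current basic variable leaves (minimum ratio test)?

w3

Column r entries and ratios — w1: 19/5 = 19/5; w2: 24/1 = 24; w3: 14/4 = 7/2.
Smallest ratio is 7/2 in the row of w3, so w3 leaves.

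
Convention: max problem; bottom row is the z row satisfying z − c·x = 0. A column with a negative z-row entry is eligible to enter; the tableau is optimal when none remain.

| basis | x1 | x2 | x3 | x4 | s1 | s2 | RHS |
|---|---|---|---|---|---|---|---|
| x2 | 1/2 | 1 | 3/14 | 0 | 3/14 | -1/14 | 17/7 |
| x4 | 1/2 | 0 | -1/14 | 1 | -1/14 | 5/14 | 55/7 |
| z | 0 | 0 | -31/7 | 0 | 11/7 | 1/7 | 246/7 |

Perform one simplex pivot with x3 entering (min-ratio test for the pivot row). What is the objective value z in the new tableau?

256/3

Ratio test on column x3 — row 1: (17/7)/(3/14) = 34/3; row 2: entry -1/14 ≤ 0. Minimum is 34/3 at row 1 (x2 leaves); pivot element 3/14.
Pivot on row 1; the z-row RHS becomes 246/7 − (-31/7)·(34/3) = 256/3.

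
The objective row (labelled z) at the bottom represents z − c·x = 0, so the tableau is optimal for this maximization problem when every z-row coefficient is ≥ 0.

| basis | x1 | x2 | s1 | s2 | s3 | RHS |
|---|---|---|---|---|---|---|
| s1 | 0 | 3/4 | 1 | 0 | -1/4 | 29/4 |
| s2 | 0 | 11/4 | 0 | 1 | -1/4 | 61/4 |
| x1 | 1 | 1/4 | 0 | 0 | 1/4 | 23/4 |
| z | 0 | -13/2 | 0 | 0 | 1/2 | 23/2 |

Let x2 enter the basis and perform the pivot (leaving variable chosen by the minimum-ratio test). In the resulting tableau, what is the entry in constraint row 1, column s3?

-2/11

Ratio test on column x2 — row 1: (29/4)/(3/4) = 29/3; row 2: (61/4)/(11/4) = 61/11; row 3: (23/4)/(1/4) = 23. Minimum is 61/11 at row 2 (s2 leaves); pivot element 11/4.
Divide row 2 by 11/4; eliminate column x2 from the other rows.
Row 1 update in column s3: -1/4 − (3/4)·(-1/11) = -2/11.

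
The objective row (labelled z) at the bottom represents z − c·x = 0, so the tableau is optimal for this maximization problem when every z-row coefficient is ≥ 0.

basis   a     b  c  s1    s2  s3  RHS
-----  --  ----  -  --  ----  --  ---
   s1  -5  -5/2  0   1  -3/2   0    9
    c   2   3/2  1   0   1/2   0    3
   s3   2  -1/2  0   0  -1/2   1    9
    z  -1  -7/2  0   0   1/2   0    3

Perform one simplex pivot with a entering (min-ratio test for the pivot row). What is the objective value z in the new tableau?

9/2

Ratio test on column a — row 1: entry -5 ≤ 0; row 2: 3/2 = 3/2; row 3: 9/2 = 9/2. Minimum is 3/2 at row 2 (c leaves); pivot element 2.
Pivot on row 2; the z-row RHS becomes 3 − (-1)·(3/2) = 9/2.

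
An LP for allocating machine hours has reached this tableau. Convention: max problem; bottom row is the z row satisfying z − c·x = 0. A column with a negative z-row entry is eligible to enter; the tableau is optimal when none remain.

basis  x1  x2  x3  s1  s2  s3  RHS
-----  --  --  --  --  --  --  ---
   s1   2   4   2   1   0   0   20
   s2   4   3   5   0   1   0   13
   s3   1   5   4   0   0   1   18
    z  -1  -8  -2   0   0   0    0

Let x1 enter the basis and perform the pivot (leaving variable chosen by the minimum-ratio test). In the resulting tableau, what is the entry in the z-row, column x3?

Ratio test on column x1 — row 1: 20/2 = 10; row 2: 13/4 = 13/4; row 3: 18/1 = 18. Minimum is 13/4 at row 2 (s2 leaves); pivot element 4.
Divide row 2 by 4; eliminate column x1 from the other rows.
z-row update in column x3: -2 − (-1)·(5/4) = -3/4.

-3/4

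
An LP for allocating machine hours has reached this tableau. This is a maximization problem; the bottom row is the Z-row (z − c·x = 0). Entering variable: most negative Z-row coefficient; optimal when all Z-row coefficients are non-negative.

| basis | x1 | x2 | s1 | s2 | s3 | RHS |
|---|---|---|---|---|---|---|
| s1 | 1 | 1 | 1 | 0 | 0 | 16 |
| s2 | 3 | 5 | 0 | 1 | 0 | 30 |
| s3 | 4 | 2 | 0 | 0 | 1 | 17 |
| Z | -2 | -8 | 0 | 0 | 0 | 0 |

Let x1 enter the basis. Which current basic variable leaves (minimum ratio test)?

s3

Column x1 entries and ratios — s1: 16/1 = 16; s2: 30/3 = 10; s3: 17/4 = 17/4.
Smallest ratio is 17/4 in the row of s3, so s3 leaves.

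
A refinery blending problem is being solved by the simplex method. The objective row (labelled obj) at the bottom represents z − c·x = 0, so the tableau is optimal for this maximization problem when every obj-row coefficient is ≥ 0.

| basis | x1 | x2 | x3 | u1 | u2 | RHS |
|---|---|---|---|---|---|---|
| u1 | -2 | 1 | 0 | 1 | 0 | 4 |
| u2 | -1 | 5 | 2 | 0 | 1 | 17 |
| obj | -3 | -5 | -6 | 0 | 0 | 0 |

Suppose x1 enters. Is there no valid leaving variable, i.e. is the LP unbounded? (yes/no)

yes

Every constraint-row entry in column x1 is ≤ 0, so increasing x1 is unbounded.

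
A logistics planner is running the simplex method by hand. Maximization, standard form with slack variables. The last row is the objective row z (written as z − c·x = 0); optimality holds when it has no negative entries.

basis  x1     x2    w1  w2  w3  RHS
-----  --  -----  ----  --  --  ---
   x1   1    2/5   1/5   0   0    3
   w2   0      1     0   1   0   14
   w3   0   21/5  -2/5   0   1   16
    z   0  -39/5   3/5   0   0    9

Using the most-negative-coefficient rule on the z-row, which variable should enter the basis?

x2

Negative z-row entries: x2: -39/5.
The most negative is -39/5 in column x2, so x2 enters.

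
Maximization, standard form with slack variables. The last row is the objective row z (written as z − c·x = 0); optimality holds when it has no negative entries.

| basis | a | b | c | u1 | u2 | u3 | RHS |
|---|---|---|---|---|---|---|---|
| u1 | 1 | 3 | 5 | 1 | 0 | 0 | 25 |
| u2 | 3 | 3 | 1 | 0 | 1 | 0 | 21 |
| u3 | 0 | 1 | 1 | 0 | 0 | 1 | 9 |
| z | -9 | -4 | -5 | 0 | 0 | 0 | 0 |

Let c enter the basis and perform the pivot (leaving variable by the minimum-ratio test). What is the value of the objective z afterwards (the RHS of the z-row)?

25

Ratio test on column c — row 1: 25/5 = 5; row 2: 21/1 = 21; row 3: 9/1 = 9. Minimum is 5 at row 1 (u1 leaves); pivot element 5.
Pivot on row 1; the z-row RHS becomes 0 − (-5)·5 = 25.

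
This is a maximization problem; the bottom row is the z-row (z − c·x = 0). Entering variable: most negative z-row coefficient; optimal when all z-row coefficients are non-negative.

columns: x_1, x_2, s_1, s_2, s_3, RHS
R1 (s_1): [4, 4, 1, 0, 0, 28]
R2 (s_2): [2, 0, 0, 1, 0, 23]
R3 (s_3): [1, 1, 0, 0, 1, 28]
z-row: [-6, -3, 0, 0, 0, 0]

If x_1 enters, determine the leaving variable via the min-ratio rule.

Column x_1 entries and ratios — s_1: 28/4 = 7; s_2: 23/2 = 23/2; s_3: 28/1 = 28.
Smallest ratio is 7 in the row of s_1, so s_1 leaves.

s_1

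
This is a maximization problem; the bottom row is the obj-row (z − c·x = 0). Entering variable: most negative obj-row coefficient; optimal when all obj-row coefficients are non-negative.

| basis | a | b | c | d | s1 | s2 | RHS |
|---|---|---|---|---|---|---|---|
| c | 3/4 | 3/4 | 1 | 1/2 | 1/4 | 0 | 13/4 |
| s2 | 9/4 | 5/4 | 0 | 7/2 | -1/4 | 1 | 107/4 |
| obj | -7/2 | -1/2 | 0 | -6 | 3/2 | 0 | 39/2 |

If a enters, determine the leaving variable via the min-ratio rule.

c

Column a entries and ratios — c: (13/4)/(3/4) = 13/3; s2: (107/4)/(9/4) = 107/9.
Smallest ratio is 13/3 in the row of c, so c leaves.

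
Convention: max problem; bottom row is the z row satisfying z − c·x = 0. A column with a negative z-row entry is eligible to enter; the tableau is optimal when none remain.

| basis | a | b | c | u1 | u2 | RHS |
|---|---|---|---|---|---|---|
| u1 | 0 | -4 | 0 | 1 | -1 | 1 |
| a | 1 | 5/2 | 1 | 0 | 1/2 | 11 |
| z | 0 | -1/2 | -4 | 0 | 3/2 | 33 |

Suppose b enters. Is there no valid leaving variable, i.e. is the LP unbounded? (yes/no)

no

Column b has positive entries in row(s) 2, so the ratio test bounds it — not unbounded.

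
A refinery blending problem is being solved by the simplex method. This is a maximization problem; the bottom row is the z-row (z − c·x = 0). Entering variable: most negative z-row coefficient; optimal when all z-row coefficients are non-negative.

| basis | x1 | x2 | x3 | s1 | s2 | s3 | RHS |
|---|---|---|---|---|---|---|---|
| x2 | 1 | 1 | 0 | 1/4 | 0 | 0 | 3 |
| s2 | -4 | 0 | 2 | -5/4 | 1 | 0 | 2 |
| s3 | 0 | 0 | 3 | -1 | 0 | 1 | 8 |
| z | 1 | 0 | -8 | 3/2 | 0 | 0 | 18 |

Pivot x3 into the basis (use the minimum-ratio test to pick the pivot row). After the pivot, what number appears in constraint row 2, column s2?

Ratio test on column x3 — row 1: entry 0 ≤ 0; row 2: 2/2 = 1; row 3: 8/3 = 8/3. Minimum is 1 at row 2 (s2 leaves); pivot element 2.
Divide row 2 by 2; eliminate column x3 from the other rows.
In the new row 2, the s2 entry is the old entry divided by the pivot: 1/2 = 1/2.

1/2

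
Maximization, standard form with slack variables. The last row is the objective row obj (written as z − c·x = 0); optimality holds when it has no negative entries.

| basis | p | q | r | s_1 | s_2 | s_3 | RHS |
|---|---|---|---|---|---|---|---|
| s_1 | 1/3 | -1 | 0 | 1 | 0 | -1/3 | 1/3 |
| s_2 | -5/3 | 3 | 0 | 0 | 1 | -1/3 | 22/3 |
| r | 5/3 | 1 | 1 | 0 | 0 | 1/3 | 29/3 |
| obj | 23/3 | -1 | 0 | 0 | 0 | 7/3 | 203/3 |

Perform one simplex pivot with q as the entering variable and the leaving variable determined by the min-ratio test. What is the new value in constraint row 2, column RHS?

22/9

Ratio test on column q — row 1: entry -1 ≤ 0; row 2: (22/3)/3 = 22/9; row 3: (29/3)/1 = 29/3. Minimum is 22/9 at row 2 (s_2 leaves); pivot element 3.
Divide row 2 by 3; eliminate column q from the other rows.
In the new row 2, the RHS entry is the old entry divided by the pivot: (22/3)/3 = 22/9.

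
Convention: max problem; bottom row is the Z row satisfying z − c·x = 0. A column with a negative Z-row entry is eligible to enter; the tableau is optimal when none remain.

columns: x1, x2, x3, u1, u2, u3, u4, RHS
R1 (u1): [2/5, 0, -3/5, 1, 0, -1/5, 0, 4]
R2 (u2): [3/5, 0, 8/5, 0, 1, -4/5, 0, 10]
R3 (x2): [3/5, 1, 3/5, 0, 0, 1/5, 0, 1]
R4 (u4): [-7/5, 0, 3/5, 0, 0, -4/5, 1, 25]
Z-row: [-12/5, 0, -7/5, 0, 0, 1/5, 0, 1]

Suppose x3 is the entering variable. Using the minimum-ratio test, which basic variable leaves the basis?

Column x3 entries and ratios — u1: -3/5 ≤ 0, skip; u2: 10/(8/5) = 25/4; x2: 1/(3/5) = 5/3; u4: 25/(3/5) = 125/3.
Smallest ratio is 5/3 in the row of x2, so x2 leaves.

x2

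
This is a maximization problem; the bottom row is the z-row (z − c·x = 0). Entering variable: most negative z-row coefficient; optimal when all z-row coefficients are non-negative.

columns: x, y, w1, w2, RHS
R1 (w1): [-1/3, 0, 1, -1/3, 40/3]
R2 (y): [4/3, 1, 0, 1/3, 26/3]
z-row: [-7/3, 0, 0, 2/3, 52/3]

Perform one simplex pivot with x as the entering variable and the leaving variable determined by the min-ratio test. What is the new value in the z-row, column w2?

5/4

Ratio test on column x — row 1: entry -1/3 ≤ 0; row 2: (26/3)/(4/3) = 13/2. Minimum is 13/2 at row 2 (y leaves); pivot element 4/3.
Divide row 2 by 4/3; eliminate column x from the other rows.
z-row update in column w2: 2/3 − (-7/3)·(1/4) = 5/4.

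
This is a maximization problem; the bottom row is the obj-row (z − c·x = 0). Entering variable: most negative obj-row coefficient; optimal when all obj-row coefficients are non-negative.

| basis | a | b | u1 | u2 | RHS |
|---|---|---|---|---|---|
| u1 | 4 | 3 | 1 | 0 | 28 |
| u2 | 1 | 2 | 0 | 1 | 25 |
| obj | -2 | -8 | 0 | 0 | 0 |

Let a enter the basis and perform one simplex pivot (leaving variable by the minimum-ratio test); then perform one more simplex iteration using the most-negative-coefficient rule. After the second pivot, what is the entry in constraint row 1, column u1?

Ratio test on column a — row 1: 28/4 = 7; row 2: 25/1 = 25. Minimum is 7 at row 1 (u1 leaves); pivot element 4.
Divide row 1 by 4; eliminate column a from the other rows.
Second iteration: most negative obj-row entry is -13/2 in column b, so b enters.
Ratio test on column b — row 1: 7/(3/4) = 28/3; row 2: 18/(5/4) = 72/5. Minimum is 28/3 at row 1 (a leaves); pivot element 3/4.
Divide row 1 by 3/4; eliminate column b from the other rows.
After both pivots, the entry at constraint row 1, column u1 is 1/3.

1/3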